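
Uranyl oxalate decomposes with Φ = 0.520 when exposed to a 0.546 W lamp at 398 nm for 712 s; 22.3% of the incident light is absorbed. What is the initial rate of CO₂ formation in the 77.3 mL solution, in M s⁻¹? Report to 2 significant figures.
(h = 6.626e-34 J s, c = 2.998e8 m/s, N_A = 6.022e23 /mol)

Photon energy at 398 nm: hc/λ = (6.626e-34)(2.998e8)/(398e-9) = 4.991e-19 J.
Energy delivered: (0.546 W)(712 s) = 388.8 J.
Photons incident: 388.8 / 4.991e-19 = 7.790e20, i.e. 7.790e20/6.022e23 = 0.001294 mol.
Photons absorbed: 0.223 × 0.001294 = 2.886e-4 mol.
Product formed: 0.520 × 2.886e-4 = 1.501e-4 mol.
Rate: 1.501e-4 mol / (712 s × 0.0773 L) = 2.7e-6 M s⁻¹.

2.7e-6 M s⁻¹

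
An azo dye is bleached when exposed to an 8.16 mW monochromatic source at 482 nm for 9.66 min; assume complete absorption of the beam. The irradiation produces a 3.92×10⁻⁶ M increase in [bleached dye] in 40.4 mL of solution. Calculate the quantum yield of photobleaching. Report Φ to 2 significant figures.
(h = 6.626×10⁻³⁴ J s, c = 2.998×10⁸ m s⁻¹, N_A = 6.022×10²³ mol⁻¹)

Φ = 0.0083

Product: (3.92×10⁻⁶ M)(0.0404 L) = 1.584×10⁻⁷ mol.
Photon energy at 482 nm: hc/λ = (6.626×10⁻³⁴)(2.998×10⁸)/(482×10⁻⁹) = 4.121×10⁻¹⁹ J.
Energy delivered: (8.16 mW)(579.6 s) = 4.730 J.
Photons incident: 4.730 / 4.121×10⁻¹⁹ = 1.148×10¹⁹, i.e. 1.148×10¹⁹/6.022×10²³ = 1.906×10⁻⁵ mol.
Φ = 1.584×10⁻⁷ mol / 1.906×10⁻⁵ mol photons = 0.0083.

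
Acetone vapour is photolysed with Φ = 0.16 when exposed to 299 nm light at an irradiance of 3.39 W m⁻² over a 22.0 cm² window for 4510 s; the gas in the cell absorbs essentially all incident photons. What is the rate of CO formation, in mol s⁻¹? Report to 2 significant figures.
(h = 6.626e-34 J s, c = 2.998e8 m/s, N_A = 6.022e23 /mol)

3.0e-9 mol s⁻¹

Photon energy at 299 nm: hc/λ = (6.626e-34)(2.998e8)/(299e-9) = 6.644e-19 J.
Energy delivered: (3.39 W m⁻²)(22.0e-4 m²)(4510 s) = 33.64 J.
Photons incident: 33.64 / 6.644e-19 = 5.063e19, i.e. 5.063e19/6.022e23 = 8.408e-5 mol.
Product formed: 0.16 × 8.408e-5 = 1.345e-5 mol.
Rate: 1.345e-5 / 4510 s = 3.0e-9 mol s⁻¹.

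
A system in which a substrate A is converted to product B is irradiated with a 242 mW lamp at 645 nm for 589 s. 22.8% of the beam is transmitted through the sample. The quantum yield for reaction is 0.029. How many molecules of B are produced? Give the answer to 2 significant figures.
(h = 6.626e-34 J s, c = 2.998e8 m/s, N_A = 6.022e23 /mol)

1.0e19 molecules

Photon energy at 645 nm: hc/λ = (6.626e-34)(2.998e8)/(645e-9) = 3.080e-19 J.
Energy delivered: (242 mW)(589 s) = 142.5 J.
Photons incident: 142.5 / 3.080e-19 = 4.627e20, i.e. 4.627e20/6.022e23 = 7.683e-4 mol.
Fraction absorbed: 1 − 22.8/100 = 0.7720.
Photons absorbed: 0.7720 × 7.683e-4 = 5.931e-4 mol.
Product: Φ × n_abs = 0.029 × 5.931e-4 = 1.720e-5 mol.
As a count: 1.720e-5 × 6.022e23 = 1.0e19.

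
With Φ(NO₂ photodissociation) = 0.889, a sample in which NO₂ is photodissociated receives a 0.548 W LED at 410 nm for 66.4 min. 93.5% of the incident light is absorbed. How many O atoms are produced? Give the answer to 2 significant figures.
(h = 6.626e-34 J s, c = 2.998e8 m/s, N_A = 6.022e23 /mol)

3.7e21 atoms

Photon energy at 410 nm: hc/λ = (6.626e-34)(2.998e8)/(410e-9) = 4.845e-19 J.
Energy delivered: (0.548 W)(3984 s) = 2183 J.
Photons incident: 2183 / 4.845e-19 = 4.506e21, i.e. 4.506e21/6.022e23 = 0.007483 mol.
Photons absorbed: 0.935 × 0.007483 = 0.006997 mol.
Product: Φ × n_abs = 0.889 × 0.006997 = 0.006220 mol.
As a count: 0.006220 × 6.022e23 = 3.7e21.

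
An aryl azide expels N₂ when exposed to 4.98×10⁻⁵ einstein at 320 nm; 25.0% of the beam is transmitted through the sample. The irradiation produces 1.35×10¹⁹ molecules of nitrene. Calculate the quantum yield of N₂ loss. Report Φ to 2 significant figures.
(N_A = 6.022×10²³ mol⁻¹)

Product: 1.35×10¹⁹ / 6.022×10²³ = 2.242×10⁻⁵ mol.
Fraction absorbed: 1 − 25.0/100 = 0.7500.
Photons absorbed: 0.7500 × 4.98×10⁻⁵ = 3.735×10⁻⁵ mol.
Φ = 2.242×10⁻⁵ mol / 3.735×10⁻⁵ mol photons = 0.60.

Φ = 0.60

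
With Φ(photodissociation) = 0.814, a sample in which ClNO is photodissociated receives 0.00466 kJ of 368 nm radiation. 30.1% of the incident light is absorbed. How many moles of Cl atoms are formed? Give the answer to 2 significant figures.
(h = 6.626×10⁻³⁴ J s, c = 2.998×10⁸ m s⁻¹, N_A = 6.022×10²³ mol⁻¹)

Photon energy at 368 nm: hc/λ = (6.626×10⁻³⁴)(2.998×10⁸)/(368×10⁻⁹) = 5.398×10⁻¹⁹ J.
Incident energy: 0.00466 kJ = 4.66 J.
Photons incident: 4.66 / 5.398×10⁻¹⁹ = 8.633×10¹⁸, i.e. 8.633×10¹⁸/6.022×10²³ = 1.434×10⁻⁵ mol.
Photons absorbed: 0.301 × 1.434×10⁻⁵ = 4.316×10⁻⁶ mol.
Product: Φ × n_abs = 0.814 × 4.316×10⁻⁶ = 3.513×10⁻⁶ mol.

3.5×10⁻⁶ mol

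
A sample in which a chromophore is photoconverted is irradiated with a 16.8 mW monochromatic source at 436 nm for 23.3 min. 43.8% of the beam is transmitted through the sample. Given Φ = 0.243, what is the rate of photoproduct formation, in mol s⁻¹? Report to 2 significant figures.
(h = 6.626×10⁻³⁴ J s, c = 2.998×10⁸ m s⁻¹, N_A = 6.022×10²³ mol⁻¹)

8.4×10⁻⁹ mol s⁻¹

Photon energy at 436 nm: hc/λ = (6.626×10⁻³⁴)(2.998×10⁸)/(436×10⁻⁹) = 4.556×10⁻¹⁹ J.
Energy delivered: (16.8 mW)(1398 s) = 23.49 J.
Photons incident: 23.49 / 4.556×10⁻¹⁹ = 5.156×10¹⁹, i.e. 5.156×10¹⁹/6.022×10²³ = 8.562×10⁻⁵ mol.
Fraction absorbed: 1 − 43.8/100 = 0.5620.
Photons absorbed: 0.5620 × 8.562×10⁻⁵ = 4.812×10⁻⁵ mol.
Product formed: 0.243 × 4.812×10⁻⁵ = 1.169×10⁻⁵ mol.
Rate: 1.169×10⁻⁵ / 1398 s = 8.4×10⁻⁹ mol s⁻¹.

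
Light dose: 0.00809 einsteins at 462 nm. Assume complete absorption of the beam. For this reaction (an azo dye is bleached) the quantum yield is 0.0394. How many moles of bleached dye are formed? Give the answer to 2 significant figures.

3.2×10⁻⁴ mol

Product: Φ × n_abs = 0.0394 × 0.00809 = 3.187×10⁻⁴ mol.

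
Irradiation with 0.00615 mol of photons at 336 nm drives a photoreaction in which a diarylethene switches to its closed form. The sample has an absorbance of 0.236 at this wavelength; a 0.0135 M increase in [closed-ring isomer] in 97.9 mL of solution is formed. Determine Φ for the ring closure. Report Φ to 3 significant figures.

Φ = 0.513

Product: (0.0135 M)(0.0979 L) = 0.001322 mol.
Fraction absorbed: 1 − 10^(−0.236) = 0.4192.
Photons absorbed: 0.4192 × 0.00615 = 0.002578 mol.
Φ = 0.001322 mol / 0.002578 mol photons = 0.513.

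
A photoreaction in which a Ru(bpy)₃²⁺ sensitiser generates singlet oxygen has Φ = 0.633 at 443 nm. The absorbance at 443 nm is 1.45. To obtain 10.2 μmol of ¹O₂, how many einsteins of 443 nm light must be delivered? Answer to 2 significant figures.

Product: 10.2 μmol = 1.02e-5 mol.
Photons that must be absorbed: 1.02e-5 / 0.633 = 1.611e-5 mol.
Fraction absorbed: 1 − 10^(−1.45) = 0.9645.
Incident photons needed: 1.611e-5 / 0.9645 = 1.670e-5 mol.

1.7e-5 einstein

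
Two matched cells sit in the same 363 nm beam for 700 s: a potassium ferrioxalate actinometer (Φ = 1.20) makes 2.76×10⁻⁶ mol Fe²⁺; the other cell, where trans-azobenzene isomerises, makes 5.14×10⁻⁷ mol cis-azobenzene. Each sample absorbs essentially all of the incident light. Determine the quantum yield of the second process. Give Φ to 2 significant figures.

Photons absorbed by the actinometer: 2.76×10⁻⁶ / 1.20 = 2.300×10⁻⁶ mol.
Φ(unknown) = 5.14×10⁻⁷ / 2.300×10⁻⁶ = 0.22.

Φ = 0.22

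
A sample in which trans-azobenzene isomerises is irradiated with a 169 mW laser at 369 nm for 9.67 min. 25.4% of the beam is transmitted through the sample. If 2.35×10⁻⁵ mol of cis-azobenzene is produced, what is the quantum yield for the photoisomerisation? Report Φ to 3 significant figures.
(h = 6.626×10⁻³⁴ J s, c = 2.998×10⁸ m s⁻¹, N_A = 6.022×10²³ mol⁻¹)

Φ = 0.104

Photon energy at 369 nm: hc/λ = (6.626×10⁻³⁴)(2.998×10⁸)/(369×10⁻⁹) = 5.383×10⁻¹⁹ J.
Energy delivered: (169 mW)(580.2 s) = 98.05 J.
Photons incident: 98.05 / 5.383×10⁻¹⁹ = 1.821×10²⁰, i.e. 1.821×10²⁰/6.022×10²³ = 3.024×10⁻⁴ mol.
Fraction absorbed: 1 − 25.4/100 = 0.7460.
Photons absorbed: 0.7460 × 3.024×10⁻⁴ = 2.256×10⁻⁴ mol.
Φ = 2.35×10⁻⁵ mol / 2.256×10⁻⁴ mol photons = 0.104.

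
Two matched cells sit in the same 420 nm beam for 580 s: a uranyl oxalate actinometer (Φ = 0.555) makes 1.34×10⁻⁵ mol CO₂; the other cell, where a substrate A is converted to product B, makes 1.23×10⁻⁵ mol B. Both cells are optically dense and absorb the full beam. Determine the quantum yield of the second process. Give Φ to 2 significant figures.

Φ = 0.51

Photons absorbed by the actinometer: 1.34×10⁻⁵ / 0.555 = 2.414×10⁻⁵ mol.
Φ(unknown) = 1.23×10⁻⁵ / 2.414×10⁻⁵ = 0.51.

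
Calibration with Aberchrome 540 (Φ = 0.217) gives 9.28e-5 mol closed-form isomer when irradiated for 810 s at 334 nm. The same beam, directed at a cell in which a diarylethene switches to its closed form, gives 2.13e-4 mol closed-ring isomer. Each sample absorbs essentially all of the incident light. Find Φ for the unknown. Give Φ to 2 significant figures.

Φ = 0.50

Photons absorbed by the actinometer: 9.28e-5 / 0.217 = 4.276e-4 mol.
Φ(unknown) = 2.13e-4 / 4.276e-4 = 0.50.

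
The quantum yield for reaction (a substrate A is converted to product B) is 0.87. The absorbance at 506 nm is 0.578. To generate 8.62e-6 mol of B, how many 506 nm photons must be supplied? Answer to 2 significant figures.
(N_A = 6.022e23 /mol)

8.1e18 photons

Photons that must be absorbed: 8.62e-6 / 0.87 = 9.908e-6 mol.
Fraction absorbed: 1 − 10^(−0.578) = 0.7358.
Incident photons needed: 9.908e-6 / 0.7358 = 1.347e-5 mol.
Photon count: 1.347e-5 × 6.022e23 = 8.1e18.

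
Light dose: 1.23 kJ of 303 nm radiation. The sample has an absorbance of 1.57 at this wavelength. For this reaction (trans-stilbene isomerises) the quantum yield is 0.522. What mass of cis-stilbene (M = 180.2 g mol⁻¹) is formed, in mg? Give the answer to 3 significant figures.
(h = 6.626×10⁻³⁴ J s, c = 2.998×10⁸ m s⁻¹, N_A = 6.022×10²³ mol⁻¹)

Photon energy at 303 nm: hc/λ = (6.626×10⁻³⁴)(2.998×10⁸)/(303×10⁻⁹) = 6.556×10⁻¹⁹ J.
Incident energy: 1.23 kJ = 1230 J.
Photons incident: 1230 / 6.556×10⁻¹⁹ = 1.876×10²¹, i.e. 1.876×10²¹/6.022×10²³ = 0.003115 mol.
Fraction absorbed: 1 − 10^(−1.57) = 0.9731.
Photons absorbed: 0.9731 × 0.003115 = 0.003031 mol.
Product: Φ × n_abs = 0.522 × 0.003031 = 0.001582 mol.
Mass: 0.001582 × 180.2 = 0.2851 g = 285 mg.

285 mg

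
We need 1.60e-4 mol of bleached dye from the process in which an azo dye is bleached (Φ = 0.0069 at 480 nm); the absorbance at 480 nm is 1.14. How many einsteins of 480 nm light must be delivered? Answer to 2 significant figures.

0.025 einstein

Photons that must be absorbed: 1.60e-4 / 0.0069 = 0.02319 mol.
Fraction absorbed: 1 − 10^(−1.14) = 0.9276.
Incident photons needed: 0.02319 / 0.9276 = 0.02500 mol.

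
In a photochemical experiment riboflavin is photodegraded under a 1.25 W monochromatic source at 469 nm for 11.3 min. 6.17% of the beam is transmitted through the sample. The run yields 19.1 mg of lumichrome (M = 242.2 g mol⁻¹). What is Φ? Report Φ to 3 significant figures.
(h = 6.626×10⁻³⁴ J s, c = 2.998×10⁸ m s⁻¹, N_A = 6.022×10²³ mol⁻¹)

Φ = 0.0253

Product: 19.1 mg / 242.2 g mol⁻¹ = 7.886×10⁻⁵ mol.
Photon energy at 469 nm: hc/λ = (6.626×10⁻³⁴)(2.998×10⁸)/(469×10⁻⁹) = 4.236×10⁻¹⁹ J.
Energy delivered: (1.25 W)(678 s) = 847.5 J.
Photons incident: 847.5 / 4.236×10⁻¹⁹ = 2.001×10²¹, i.e. 2.001×10²¹/6.022×10²³ = 0.003323 mol.
Fraction absorbed: 1 − 6.17/100 = 0.9383.
Photons absorbed: 0.9383 × 0.003323 = 0.003118 mol.
Φ = 7.886×10⁻⁵ mol / 0.003118 mol photons = 0.0253.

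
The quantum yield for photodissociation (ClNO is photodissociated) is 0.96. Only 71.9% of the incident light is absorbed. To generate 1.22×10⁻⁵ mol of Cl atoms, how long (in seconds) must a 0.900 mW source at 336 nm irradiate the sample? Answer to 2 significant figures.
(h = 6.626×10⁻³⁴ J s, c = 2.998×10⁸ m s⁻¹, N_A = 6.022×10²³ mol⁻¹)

t ≈ 7000 s

Photons that must be absorbed: 1.22×10⁻⁵ / 0.96 = 1.271×10⁻⁵ mol.
Incident photons needed: 1.271×10⁻⁵ / 0.719 = 1.768×10⁻⁵ mol.
Photon energy: hc/λ = 5.912×10⁻¹⁹ J; per mole, 3.560×10⁵ J mol⁻¹.
Energy required: 1.768×10⁻⁵ × 3.560×10⁵ = 6.294 J.
Time: 6.294 J / 0.0009 W = 7000 s.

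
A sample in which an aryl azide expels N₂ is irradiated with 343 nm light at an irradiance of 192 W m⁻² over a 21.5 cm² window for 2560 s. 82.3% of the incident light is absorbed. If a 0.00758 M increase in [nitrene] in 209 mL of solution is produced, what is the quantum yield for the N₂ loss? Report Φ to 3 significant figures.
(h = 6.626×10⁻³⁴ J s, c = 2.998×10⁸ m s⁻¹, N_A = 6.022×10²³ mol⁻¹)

Φ = 0.635

Product: (0.00758 M)(0.209 L) = 0.001584 mol.
Photon energy at 343 nm: hc/λ = (6.626×10⁻³⁴)(2.998×10⁸)/(343×10⁻⁹) = 5.791×10⁻¹⁹ J.
Energy delivered: (192 W m⁻²)(21.5×10⁻⁴ m²)(2560 s) = 1057 J.
Photons incident: 1057 / 5.791×10⁻¹⁹ = 1.825×10²¹, i.e. 1.825×10²¹/6.022×10²³ = 0.003031 mol.
Photons absorbed: 0.823 × 0.003031 = 0.002495 mol.
Φ = 0.001584 mol / 0.002495 mol photons = 0.635.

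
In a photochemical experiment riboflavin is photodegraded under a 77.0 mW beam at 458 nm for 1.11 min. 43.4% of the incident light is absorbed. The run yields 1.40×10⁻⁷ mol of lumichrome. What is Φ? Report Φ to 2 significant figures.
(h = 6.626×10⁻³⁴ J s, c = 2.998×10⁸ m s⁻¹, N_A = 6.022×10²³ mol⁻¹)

Photon energy at 458 nm: hc/λ = (6.626×10⁻³⁴)(2.998×10⁸)/(458×10⁻⁹) = 4.337×10⁻¹⁹ J.
Energy delivered: (77.0 mW)(66.6 s) = 5.128 J.
Photons incident: 5.128 / 4.337×10⁻¹⁹ = 1.182×10¹⁹, i.e. 1.182×10¹⁹/6.022×10²³ = 1.963×10⁻⁵ mol.
Photons absorbed: 0.434 × 1.963×10⁻⁵ = 8.519×10⁻⁶ mol.
Φ = 1.40×10⁻⁷ mol / 8.519×10⁻⁶ mol photons = 0.016.

Φ = 0.016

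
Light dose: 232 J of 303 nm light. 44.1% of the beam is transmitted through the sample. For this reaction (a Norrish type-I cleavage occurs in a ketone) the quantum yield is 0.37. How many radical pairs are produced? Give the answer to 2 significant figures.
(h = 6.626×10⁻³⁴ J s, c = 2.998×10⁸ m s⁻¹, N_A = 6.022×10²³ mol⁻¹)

Photon energy at 303 nm: hc/λ = (6.626×10⁻³⁴)(2.998×10⁸)/(303×10⁻⁹) = 6.556×10⁻¹⁹ J.
Photons incident: 232 / 6.556×10⁻¹⁹ = 3.539×10²⁰, i.e. 3.539×10²⁰/6.022×10²³ = 5.877×10⁻⁴ mol.
Fraction absorbed: 1 − 44.1/100 = 0.5590.
Photons absorbed: 0.5590 × 5.877×10⁻⁴ = 3.285×10⁻⁴ mol.
Product: Φ × n_abs = 0.37 × 3.285×10⁻⁴ = 1.215×10⁻⁴ mol.
As a count: 1.215×10⁻⁴ × 6.022×10²³ = 7.3×10¹⁹.

7.3×10¹⁹ radical pairs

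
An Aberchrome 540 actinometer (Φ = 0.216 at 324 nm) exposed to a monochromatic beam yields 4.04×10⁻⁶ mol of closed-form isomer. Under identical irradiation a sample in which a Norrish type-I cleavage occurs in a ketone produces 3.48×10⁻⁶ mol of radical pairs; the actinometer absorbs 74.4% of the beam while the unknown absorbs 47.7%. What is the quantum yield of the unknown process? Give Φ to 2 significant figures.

Photons absorbed by the actinometer: 4.04×10⁻⁶ / 0.216 = 1.870×10⁻⁵ mol.
Incident flux: 1.870×10⁻⁵ / 0.744 = 2.513×10⁻⁵ einstein.
Absorbed by unknown: 0.477 × 2.513×10⁻⁵ = 1.199×10⁻⁵ mol.
Φ(unknown) = 3.48×10⁻⁶ / 1.199×10⁻⁵ = 0.29.

Φ = 0.29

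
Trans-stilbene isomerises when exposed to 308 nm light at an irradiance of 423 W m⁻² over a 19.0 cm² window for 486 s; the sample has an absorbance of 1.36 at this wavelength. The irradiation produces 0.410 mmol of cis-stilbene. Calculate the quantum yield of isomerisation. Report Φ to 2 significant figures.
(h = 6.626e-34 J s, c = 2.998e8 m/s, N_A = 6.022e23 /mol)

Φ = 0.43

Product: 0.410 mmol = 4.10e-4 mol.
Photon energy at 308 nm: hc/λ = (6.626e-34)(2.998e8)/(308e-9) = 6.450e-19 J.
Energy delivered: (423 W m⁻²)(19.0e-4 m²)(486 s) = 390.6 J.
Photons incident: 390.6 / 6.450e-19 = 6.056e20, i.e. 6.056e20/6.022e23 = 0.001006 mol.
Fraction absorbed: 1 − 10^(−1.36) = 0.9563.
Photons absorbed: 0.9563 × 0.001006 = 9.620e-4 mol.
Φ = 4.10e-4 mol / 9.620e-4 mol photons = 0.43.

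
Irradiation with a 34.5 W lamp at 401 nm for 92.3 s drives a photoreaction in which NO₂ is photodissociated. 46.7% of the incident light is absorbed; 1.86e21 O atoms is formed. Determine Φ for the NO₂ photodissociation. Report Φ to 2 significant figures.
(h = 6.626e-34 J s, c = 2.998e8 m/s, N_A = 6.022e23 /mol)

Φ = 0.62

Product: 1.86e21 / 6.022e23 = 0.003089 mol.
Photon energy at 401 nm: hc/λ = (6.626e-34)(2.998e8)/(401e-9) = 4.954e-19 J.
Energy delivered: (34.5 W)(92.3 s) = 3184 J.
Photons incident: 3184 / 4.954e-19 = 6.427e21, i.e. 6.427e21/6.022e23 = 0.01067 mol.
Photons absorbed: 0.467 × 0.01067 = 0.004983 mol.
Φ = 0.003089 mol / 0.004983 mol photons = 0.62.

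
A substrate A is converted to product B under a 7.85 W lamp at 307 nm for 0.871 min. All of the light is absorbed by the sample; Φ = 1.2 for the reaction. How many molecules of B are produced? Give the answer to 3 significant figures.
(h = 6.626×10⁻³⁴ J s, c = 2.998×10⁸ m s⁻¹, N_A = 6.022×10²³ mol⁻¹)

Photon energy at 307 nm: hc/λ = (6.626×10⁻³⁴)(2.998×10⁸)/(307×10⁻⁹) = 6.471×10⁻¹⁹ J.
Energy delivered: (7.85 W)(52.26 s) = 410.2 J.
Photons incident: 410.2 / 6.471×10⁻¹⁹ = 6.339×10²⁰, i.e. 6.339×10²⁰/6.022×10²³ = 0.001053 mol.
Product: Φ × n_abs = 1.2 × 0.001053 = 0.001264 mol.
As a count: 0.001264 × 6.022×10²³ = 7.61×10²⁰.

7.61×10²⁰ molecules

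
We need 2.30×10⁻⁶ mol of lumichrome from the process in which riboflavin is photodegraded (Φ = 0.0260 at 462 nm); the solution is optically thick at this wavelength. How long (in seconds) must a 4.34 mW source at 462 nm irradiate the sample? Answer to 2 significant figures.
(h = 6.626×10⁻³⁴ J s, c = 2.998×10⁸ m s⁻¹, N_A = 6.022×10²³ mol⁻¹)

Photons that must be absorbed: 2.30×10⁻⁶ / 0.0260 = 8.846×10⁻⁵ mol.
Photon energy: hc/λ = 4.300×10⁻¹⁹ J; per mole, 2.589×10⁵ J mol⁻¹.
Energy required: 8.846×10⁻⁵ × 2.589×10⁵ = 22.90 J.
Time: 22.90 J / 0.00434 W = 5300 s.

t ≈ 5300 s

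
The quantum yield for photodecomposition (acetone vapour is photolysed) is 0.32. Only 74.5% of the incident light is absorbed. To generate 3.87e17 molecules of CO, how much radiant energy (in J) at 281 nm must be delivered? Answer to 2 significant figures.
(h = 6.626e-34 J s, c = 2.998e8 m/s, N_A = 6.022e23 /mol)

Product: 3.87e17 / 6.022e23 = 6.426e-7 mol.
Photons that must be absorbed: 6.426e-7 / 0.32 = 2.008e-6 mol.
Incident photons needed: 2.008e-6 / 0.745 = 2.695e-6 mol.
Photon energy: hc/λ = 7.069e-19 J; per mole, 4.257e5 J mol⁻¹.
Energy required: 2.695e-6 × 4.257e5 = 1.1 J.

1.1 J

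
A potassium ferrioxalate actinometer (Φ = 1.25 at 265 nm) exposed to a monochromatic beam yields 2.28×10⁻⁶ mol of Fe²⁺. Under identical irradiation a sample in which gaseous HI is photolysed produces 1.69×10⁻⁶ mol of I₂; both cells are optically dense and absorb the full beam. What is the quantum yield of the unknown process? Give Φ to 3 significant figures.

Photons absorbed by the actinometer: 2.28×10⁻⁶ / 1.25 = 1.824×10⁻⁶ mol.
Φ(unknown) = 1.69×10⁻⁶ / 1.824×10⁻⁶ = 0.927.

Φ = 0.927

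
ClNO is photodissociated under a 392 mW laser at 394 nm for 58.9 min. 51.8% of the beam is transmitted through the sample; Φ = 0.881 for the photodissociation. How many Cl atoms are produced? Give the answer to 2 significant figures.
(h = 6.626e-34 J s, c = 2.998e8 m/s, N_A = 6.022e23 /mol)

1.2e21 atoms

Photon energy at 394 nm: hc/λ = (6.626e-34)(2.998e8)/(394e-9) = 5.042e-19 J.
Energy delivered: (392 mW)(3534 s) = 1385 J.
Photons incident: 1385 / 5.042e-19 = 2.747e21, i.e. 2.747e21/6.022e23 = 0.004562 mol.
Fraction absorbed: 1 − 51.8/100 = 0.4820.
Photons absorbed: 0.4820 × 0.004562 = 0.002199 mol.
Product: Φ × n_abs = 0.881 × 0.002199 = 0.001937 mol.
As a count: 0.001937 × 6.022e23 = 1.2e21.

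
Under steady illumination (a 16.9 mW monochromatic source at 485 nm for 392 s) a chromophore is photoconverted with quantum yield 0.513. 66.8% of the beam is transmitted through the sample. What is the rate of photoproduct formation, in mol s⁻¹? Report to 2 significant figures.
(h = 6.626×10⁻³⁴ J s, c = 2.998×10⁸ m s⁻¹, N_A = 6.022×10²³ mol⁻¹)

1.2×10⁻⁸ mol s⁻¹

Photon energy at 485 nm: hc/λ = (6.626×10⁻³⁴)(2.998×10⁸)/(485×10⁻⁹) = 4.096×10⁻¹⁹ J.
Energy delivered: (16.9 mW)(392 s) = 6.625 J.
Photons incident: 6.625 / 4.096×10⁻¹⁹ = 1.617×10¹⁹, i.e. 1.617×10¹⁹/6.022×10²³ = 2.685×10⁻⁵ mol.
Fraction absorbed: 1 − 66.8/100 = 0.3320.
Photons absorbed: 0.3320 × 2.685×10⁻⁵ = 8.914×10⁻⁶ mol.
Product formed: 0.513 × 8.914×10⁻⁶ = 4.573×10⁻⁶ mol.
Rate: 4.573×10⁻⁶ / 392 s = 1.2×10⁻⁸ mol s⁻¹.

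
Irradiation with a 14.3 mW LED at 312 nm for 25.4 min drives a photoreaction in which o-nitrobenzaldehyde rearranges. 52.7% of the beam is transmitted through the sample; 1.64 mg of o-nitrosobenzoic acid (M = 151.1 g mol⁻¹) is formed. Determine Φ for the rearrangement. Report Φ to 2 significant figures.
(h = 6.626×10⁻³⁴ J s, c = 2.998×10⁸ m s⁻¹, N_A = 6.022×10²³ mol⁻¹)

Product: 1.64 mg / 151.1 g mol⁻¹ = 1.085×10⁻⁵ mol.
Photon energy at 312 nm: hc/λ = (6.626×10⁻³⁴)(2.998×10⁸)/(312×10⁻⁹) = 6.367×10⁻¹⁹ J.
Energy delivered: (14.3 mW)(1524 s) = 21.79 J.
Photons incident: 21.79 / 6.367×10⁻¹⁹ = 3.422×10¹⁹, i.e. 3.422×10¹⁹/6.022×10²³ = 5.682×10⁻⁵ mol.
Fraction absorbed: 1 − 52.7/100 = 0.4730.
Photons absorbed: 0.4730 × 5.682×10⁻⁵ = 2.688×10⁻⁵ mol.
Φ = 1.085×10⁻⁵ mol / 2.688×10⁻⁵ mol photons = 0.40.

Φ = 0.40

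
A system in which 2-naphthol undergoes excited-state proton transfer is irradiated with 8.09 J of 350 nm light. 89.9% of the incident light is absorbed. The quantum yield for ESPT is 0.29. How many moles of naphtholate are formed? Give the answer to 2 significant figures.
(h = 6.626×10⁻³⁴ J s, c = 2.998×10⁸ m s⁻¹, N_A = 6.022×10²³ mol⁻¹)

Photon energy at 350 nm: hc/λ = (6.626×10⁻³⁴)(2.998×10⁸)/(350×10⁻⁹) = 5.676×10⁻¹⁹ J.
Photons incident: 8.09 / 5.676×10⁻¹⁹ = 1.425×10¹⁹, i.e. 1.425×10¹⁹/6.022×10²³ = 2.366×10⁻⁵ mol.
Photons absorbed: 0.899 × 2.366×10⁻⁵ = 2.127×10⁻⁵ mol.
Product: Φ × n_abs = 0.29 × 2.127×10⁻⁵ = 6.168×10⁻⁶ mol.

6.2×10⁻⁶ mol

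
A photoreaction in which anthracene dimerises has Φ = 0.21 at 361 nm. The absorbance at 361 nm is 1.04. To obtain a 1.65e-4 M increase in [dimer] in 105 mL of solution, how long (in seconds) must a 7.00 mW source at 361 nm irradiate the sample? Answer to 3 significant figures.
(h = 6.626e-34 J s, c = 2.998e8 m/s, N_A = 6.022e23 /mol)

Product: (1.65e-4 M)(0.105 L) = 1.732e-5 mol.
Photons that must be absorbed: 1.732e-5 / 0.21 = 8.248e-5 mol.
Fraction absorbed: 1 − 10^(−1.04) = 0.9088.
Incident photons needed: 8.248e-5 / 0.9088 = 9.076e-5 mol.
Photon energy: hc/λ = 5.503e-19 J; per mole, 3.314e5 J mol⁻¹.
Energy required: 9.076e-5 × 3.314e5 = 30.08 J.
Time: 30.08 J / 0.007 W = 4300 s.

t ≈ 4300 s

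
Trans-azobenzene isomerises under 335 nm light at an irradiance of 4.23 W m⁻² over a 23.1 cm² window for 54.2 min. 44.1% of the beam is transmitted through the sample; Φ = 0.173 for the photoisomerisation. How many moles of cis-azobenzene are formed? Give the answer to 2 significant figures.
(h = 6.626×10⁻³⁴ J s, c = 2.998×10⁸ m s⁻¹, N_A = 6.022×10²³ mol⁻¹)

Photon energy at 335 nm: hc/λ = (6.626×10⁻³⁴)(2.998×10⁸)/(335×10⁻⁹) = 5.930×10⁻¹⁹ J.
Energy delivered: (4.23 W m⁻²)(23.1×10⁻⁴ m²)(3252 s) = 31.78 J.
Photons incident: 31.78 / 5.930×10⁻¹⁹ = 5.359×10¹⁹, i.e. 5.359×10¹⁹/6.022×10²³ = 8.899×10⁻⁵ mol.
Fraction absorbed: 1 − 44.1/100 = 0.5590.
Photons absorbed: 0.5590 × 8.899×10⁻⁵ = 4.975×10⁻⁵ mol.
Product: Φ × n_abs = 0.173 × 4.975×10⁻⁵ = 8.607×10⁻⁶ mol.

8.6×10⁻⁶ mol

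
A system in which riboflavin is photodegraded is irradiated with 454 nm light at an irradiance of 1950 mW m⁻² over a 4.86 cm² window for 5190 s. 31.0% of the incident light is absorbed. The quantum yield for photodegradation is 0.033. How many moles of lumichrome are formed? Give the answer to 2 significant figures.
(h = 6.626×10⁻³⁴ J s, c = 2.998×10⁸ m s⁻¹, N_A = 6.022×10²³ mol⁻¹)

1.9×10⁻⁷ mol

Photon energy at 454 nm: hc/λ = (6.626×10⁻³⁴)(2.998×10⁸)/(454×10⁻⁹) = 4.375×10⁻¹⁹ J.
Energy delivered: (1950 mW m⁻²)(4.86×10⁻⁴ m²)(5190 s) = 4.919 J.
Photons incident: 4.919 / 4.375×10⁻¹⁹ = 1.124×10¹⁹, i.e. 1.124×10¹⁹/6.022×10²³ = 1.866×10⁻⁵ mol.
Photons absorbed: 0.310 × 1.866×10⁻⁵ = 5.785×10⁻⁶ mol.
Product: Φ × n_abs = 0.033 × 5.785×10⁻⁶ = 1.909×10⁻⁷ mol.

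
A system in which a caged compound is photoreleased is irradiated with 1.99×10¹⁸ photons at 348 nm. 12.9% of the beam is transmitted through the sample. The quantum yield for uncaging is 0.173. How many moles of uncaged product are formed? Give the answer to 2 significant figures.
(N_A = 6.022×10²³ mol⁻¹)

5.0×10⁻⁷ mol

Moles of photons: 1.99×10¹⁸ / 6.022×10²³ = 3.305×10⁻⁶ mol.
Fraction absorbed: 1 − 12.9/100 = 0.8710.
Photons absorbed: 0.8710 × 3.305×10⁻⁶ = 2.879×10⁻⁶ mol.
Product: Φ × n_abs = 0.173 × 2.879×10⁻⁶ = 4.981×10⁻⁷ mol.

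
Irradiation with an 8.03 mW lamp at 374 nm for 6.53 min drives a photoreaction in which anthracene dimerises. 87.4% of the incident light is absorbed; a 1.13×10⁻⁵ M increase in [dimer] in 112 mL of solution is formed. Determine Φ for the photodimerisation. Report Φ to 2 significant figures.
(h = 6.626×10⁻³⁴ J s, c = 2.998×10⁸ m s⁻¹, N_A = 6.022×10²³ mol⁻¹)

Φ = 0.15

Product: (1.13×10⁻⁵ M)(0.112 L) = 1.266×10⁻⁶ mol.
Photon energy at 374 nm: hc/λ = (6.626×10⁻³⁴)(2.998×10⁸)/(374×10⁻⁹) = 5.311×10⁻¹⁹ J.
Energy delivered: (8.03 mW)(391.8 s) = 3.146 J.
Photons incident: 3.146 / 5.311×10⁻¹⁹ = 5.924×10¹⁸, i.e. 5.924×10¹⁸/6.022×10²³ = 9.837×10⁻⁶ mol.
Photons absorbed: 0.874 × 9.837×10⁻⁶ = 8.598×10⁻⁶ mol.
Φ = 1.266×10⁻⁶ mol / 8.598×10⁻⁶ mol photons = 0.15.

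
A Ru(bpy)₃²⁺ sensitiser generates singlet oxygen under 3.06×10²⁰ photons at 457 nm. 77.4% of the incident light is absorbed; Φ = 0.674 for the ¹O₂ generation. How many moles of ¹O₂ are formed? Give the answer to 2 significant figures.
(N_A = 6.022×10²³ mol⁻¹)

Moles of photons: 3.06×10²⁰ / 6.022×10²³ = 5.081×10⁻⁴ mol.
Photons absorbed: 0.774 × 5.081×10⁻⁴ = 3.933×10⁻⁴ mol.
Product: Φ × n_abs = 0.674 × 3.933×10⁻⁴ = 2.651×10⁻⁴ mol.

2.7×10⁻⁴ mol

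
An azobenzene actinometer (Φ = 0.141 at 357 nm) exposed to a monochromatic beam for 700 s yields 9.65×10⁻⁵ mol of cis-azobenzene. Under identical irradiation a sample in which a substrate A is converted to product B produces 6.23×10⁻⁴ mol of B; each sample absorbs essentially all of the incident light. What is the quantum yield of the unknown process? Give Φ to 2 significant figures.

Φ = 0.91

Photons absorbed by the actinometer: 9.65×10⁻⁵ / 0.141 = 6.844×10⁻⁴ mol.
Φ(unknown) = 6.23×10⁻⁴ / 6.844×10⁻⁴ = 0.91.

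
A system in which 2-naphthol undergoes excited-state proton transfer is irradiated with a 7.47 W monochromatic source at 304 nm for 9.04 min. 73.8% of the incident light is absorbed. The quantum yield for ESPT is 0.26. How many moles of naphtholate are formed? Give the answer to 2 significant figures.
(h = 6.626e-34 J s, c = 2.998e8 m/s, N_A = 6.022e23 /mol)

0.0020 mol

Photon energy at 304 nm: hc/λ = (6.626e-34)(2.998e8)/(304e-9) = 6.534e-19 J.
Energy delivered: (7.47 W)(542.4 s) = 4052 J.
Photons incident: 4052 / 6.534e-19 = 6.201e21, i.e. 6.201e21/6.022e23 = 0.01030 mol.
Photons absorbed: 0.738 × 0.01030 = 0.007601 mol.
Product: Φ × n_abs = 0.26 × 0.007601 = 0.001976 mol.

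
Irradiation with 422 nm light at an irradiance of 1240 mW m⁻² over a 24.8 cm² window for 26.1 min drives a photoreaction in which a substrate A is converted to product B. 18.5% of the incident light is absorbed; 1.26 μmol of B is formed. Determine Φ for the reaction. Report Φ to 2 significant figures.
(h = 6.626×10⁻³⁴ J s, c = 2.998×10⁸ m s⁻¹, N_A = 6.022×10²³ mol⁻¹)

Product: 1.26 μmol = 1.26×10⁻⁶ mol.
Photon energy at 422 nm: hc/λ = (6.626×10⁻³⁴)(2.998×10⁸)/(422×10⁻⁹) = 4.707×10⁻¹⁹ J.
Energy delivered: (1240 mW m⁻²)(24.8×10⁻⁴ m²)(1566 s) = 4.816 J.
Photons incident: 4.816 / 4.707×10⁻¹⁹ = 1.023×10¹⁹, i.e. 1.023×10¹⁹/6.022×10²³ = 1.699×10⁻⁵ mol.
Photons absorbed: 0.185 × 1.699×10⁻⁵ = 3.143×10⁻⁶ mol.
Φ = 1.26×10⁻⁶ mol / 3.143×10⁻⁶ mol photons = 0.40.

Φ = 0.40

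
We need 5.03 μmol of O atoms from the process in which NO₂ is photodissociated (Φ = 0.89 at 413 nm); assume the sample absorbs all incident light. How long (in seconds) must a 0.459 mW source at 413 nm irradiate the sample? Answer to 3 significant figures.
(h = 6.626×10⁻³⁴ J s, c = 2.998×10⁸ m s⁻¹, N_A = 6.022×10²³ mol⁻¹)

t ≈ 3570 s

Product: 5.03 μmol = 5.03×10⁻⁶ mol.
Photons that must be absorbed: 5.03×10⁻⁶ / 0.89 = 5.652×10⁻⁶ mol.
Photon energy: hc/λ = 4.810×10⁻¹⁹ J; per mole, 2.897×10⁵ J mol⁻¹.
Energy required: 5.652×10⁻⁶ × 2.897×10⁵ = 1.637 J.
Time: 1.637 J / 0.000459 W = 3570 s.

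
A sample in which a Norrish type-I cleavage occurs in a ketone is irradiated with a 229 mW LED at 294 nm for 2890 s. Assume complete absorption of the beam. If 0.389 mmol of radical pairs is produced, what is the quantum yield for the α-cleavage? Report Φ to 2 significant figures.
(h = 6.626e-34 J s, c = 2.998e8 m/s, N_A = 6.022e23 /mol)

Product: 0.389 mmol = 3.89e-4 mol.
Photon energy at 294 nm: hc/λ = (6.626e-34)(2.998e8)/(294e-9) = 6.757e-19 J.
Energy delivered: (229 mW)(2890 s) = 661.8 J.
Photons incident: 661.8 / 6.757e-19 = 9.794e20, i.e. 9.794e20/6.022e23 = 0.001626 mol.
Φ = 3.89e-4 mol / 0.001626 mol photons = 0.24.

Φ = 0.24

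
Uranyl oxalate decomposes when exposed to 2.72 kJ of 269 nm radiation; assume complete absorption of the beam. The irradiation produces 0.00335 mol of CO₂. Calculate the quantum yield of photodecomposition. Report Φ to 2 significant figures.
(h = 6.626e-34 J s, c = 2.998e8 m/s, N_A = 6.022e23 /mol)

Φ = 0.55

Photon energy at 269 nm: hc/λ = (6.626e-34)(2.998e8)/(269e-9) = 7.385e-19 J.
Incident energy: 2.72 kJ = 2720 J.
Photons incident: 2720 / 7.385e-19 = 3.683e21, i.e. 3.683e21/6.022e23 = 0.006116 mol.
Φ = 0.00335 mol / 0.006116 mol photons = 0.55.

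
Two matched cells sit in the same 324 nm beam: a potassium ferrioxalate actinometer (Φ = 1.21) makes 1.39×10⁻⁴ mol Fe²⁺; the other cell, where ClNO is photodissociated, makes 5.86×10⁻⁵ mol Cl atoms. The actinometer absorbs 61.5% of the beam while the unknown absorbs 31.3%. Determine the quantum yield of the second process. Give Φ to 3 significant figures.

Photons absorbed by the actinometer: 1.39×10⁻⁴ / 1.21 = 1.149×10⁻⁴ mol.
Incident flux: 1.149×10⁻⁴ / 0.615 = 1.868×10⁻⁴ einstein.
Absorbed by unknown: 0.313 × 1.868×10⁻⁴ = 5.847×10⁻⁵ mol.
Φ(unknown) = 5.86×10⁻⁵ / 5.847×10⁻⁵ = 1.00.

Φ = 1.00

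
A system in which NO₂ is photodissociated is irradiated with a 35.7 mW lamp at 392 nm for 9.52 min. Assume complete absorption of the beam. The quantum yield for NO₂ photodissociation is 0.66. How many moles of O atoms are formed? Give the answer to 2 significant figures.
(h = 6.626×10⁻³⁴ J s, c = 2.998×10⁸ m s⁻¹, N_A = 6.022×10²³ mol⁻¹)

4.4×10⁻⁵ mol

Photon energy at 392 nm: hc/λ = (6.626×10⁻³⁴)(2.998×10⁸)/(392×10⁻⁹) = 5.068×10⁻¹⁹ J.
Energy delivered: (35.7 mW)(571.2 s) = 20.39 J.
Photons incident: 20.39 / 5.068×10⁻¹⁹ = 4.023×10¹⁹, i.e. 4.023×10¹⁹/6.022×10²³ = 6.681×10⁻⁵ mol.
Product: Φ × n_abs = 0.66 × 6.681×10⁻⁵ = 4.409×10⁻⁵ mol.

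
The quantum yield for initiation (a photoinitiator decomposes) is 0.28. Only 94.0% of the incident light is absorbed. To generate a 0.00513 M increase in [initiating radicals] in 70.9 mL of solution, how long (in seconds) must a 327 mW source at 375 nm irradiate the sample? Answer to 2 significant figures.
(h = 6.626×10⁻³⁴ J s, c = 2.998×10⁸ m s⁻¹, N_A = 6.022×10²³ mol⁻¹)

t ≈ 1300 s

Product: (0.00513 M)(0.0709 L) = 3.637×10⁻⁴ mol.
Photons that must be absorbed: 3.637×10⁻⁴ / 0.28 = 0.001299 mol.
Incident photons needed: 0.001299 / 0.940 = 0.001382 mol.
Photon energy: hc/λ = 5.297×10⁻¹⁹ J; per mole, 3.190×10⁵ J mol⁻¹.
Energy required: 0.001382 × 3.190×10⁵ = 440.9 J.
Time: 440.9 J / 0.327 W = 1300 s.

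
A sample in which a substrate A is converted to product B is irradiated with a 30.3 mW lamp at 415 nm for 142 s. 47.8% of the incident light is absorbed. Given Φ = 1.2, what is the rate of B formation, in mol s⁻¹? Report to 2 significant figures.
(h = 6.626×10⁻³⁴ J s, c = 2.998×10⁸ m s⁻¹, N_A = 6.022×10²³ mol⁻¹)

Photon energy at 415 nm: hc/λ = (6.626×10⁻³⁴)(2.998×10⁸)/(415×10⁻⁹) = 4.787×10⁻¹⁹ J.
Energy delivered: (30.3 mW)(142 s) = 4.303 J.
Photons incident: 4.303 / 4.787×10⁻¹⁹ = 8.989×10¹⁸, i.e. 8.989×10¹⁸/6.022×10²³ = 1.493×10⁻⁵ mol.
Photons absorbed: 0.478 × 1.493×10⁻⁵ = 7.137×10⁻⁶ mol.
Product formed: 1.2 × 7.137×10⁻⁶ = 8.564×10⁻⁶ mol.
Rate: 8.564×10⁻⁶ / 142 s = 6.0×10⁻⁸ mol s⁻¹.

6.0×10⁻⁸ mol s⁻¹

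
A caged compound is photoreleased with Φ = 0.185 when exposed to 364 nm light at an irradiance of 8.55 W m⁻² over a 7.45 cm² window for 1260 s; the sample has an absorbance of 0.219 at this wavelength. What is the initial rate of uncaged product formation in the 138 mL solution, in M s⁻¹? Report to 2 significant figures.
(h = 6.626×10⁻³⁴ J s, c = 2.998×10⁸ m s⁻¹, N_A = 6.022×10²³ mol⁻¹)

1.0×10⁻⁸ M s⁻¹

Photon energy at 364 nm: hc/λ = (6.626×10⁻³⁴)(2.998×10⁸)/(364×10⁻⁹) = 5.457×10⁻¹⁹ J.
Energy delivered: (8.55 W m⁻²)(7.45×10⁻⁴ m²)(1260 s) = 8.026 J.
Photons incident: 8.026 / 5.457×10⁻¹⁹ = 1.471×10¹⁹, i.e. 1.471×10¹⁹/6.022×10²³ = 2.443×10⁻⁵ mol.
Fraction absorbed: 1 − 10^(−0.219) = 0.3961.
Photons absorbed: 0.3961 × 2.443×10⁻⁵ = 9.677×10⁻⁶ mol.
Product formed: 0.185 × 9.677×10⁻⁶ = 1.790×10⁻⁶ mol.
Rate: 1.790×10⁻⁶ mol / (1260 s × 0.138 L) = 1.0×10⁻⁸ M s⁻¹.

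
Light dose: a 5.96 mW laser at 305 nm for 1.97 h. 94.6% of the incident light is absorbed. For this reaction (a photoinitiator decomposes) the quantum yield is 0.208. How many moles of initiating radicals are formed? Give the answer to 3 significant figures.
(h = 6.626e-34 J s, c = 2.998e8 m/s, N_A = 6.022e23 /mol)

2.12e-5 mol

Photon energy at 305 nm: hc/λ = (6.626e-34)(2.998e8)/(305e-9) = 6.513e-19 J.
Energy delivered: (5.96 mW)(7092 s) = 42.27 J.
Photons incident: 42.27 / 6.513e-19 = 6.490e19, i.e. 6.490e19/6.022e23 = 1.078e-4 mol.
Photons absorbed: 0.946 × 1.078e-4 = 1.020e-4 mol.
Product: Φ × n_abs = 0.208 × 1.020e-4 = 2.122e-5 mol.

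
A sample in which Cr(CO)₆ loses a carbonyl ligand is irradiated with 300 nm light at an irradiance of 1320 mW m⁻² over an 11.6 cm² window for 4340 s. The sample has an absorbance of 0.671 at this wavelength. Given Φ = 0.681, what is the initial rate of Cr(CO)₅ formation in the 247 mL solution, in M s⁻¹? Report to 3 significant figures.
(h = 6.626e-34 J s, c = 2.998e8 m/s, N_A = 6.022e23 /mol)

Photon energy at 300 nm: hc/λ = (6.626e-34)(2.998e8)/(300e-9) = 6.622e-19 J.
Energy delivered: (1320 mW m⁻²)(11.6e-4 m²)(4340 s) = 6.645 J.
Photons incident: 6.645 / 6.622e-19 = 1.003e19, i.e. 1.003e19/6.022e23 = 1.666e-5 mol.
Fraction absorbed: 1 − 10^(−0.671) = 0.7867.
Photons absorbed: 0.7867 × 1.666e-5 = 1.311e-5 mol.
Product formed: 0.681 × 1.311e-5 = 8.928e-6 mol.
Rate: 8.928e-6 mol / (4340 s × 0.247 L) = 8.33e-9 M s⁻¹.

8.33e-9 M s⁻¹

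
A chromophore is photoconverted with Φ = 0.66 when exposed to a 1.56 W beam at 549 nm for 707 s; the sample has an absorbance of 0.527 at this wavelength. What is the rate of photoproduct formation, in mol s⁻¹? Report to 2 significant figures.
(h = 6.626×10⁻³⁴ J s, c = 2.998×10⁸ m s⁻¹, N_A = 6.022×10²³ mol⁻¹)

Photon energy at 549 nm: hc/λ = (6.626×10⁻³⁴)(2.998×10⁸)/(549×10⁻⁹) = 3.618×10⁻¹⁹ J.
Energy delivered: (1.56 W)(707 s) = 1103 J.
Photons incident: 1103 / 3.618×10⁻¹⁹ = 3.049×10²¹, i.e. 3.049×10²¹/6.022×10²³ = 0.005063 mol.
Fraction absorbed: 1 − 10^(−0.527) = 0.7028.
Photons absorbed: 0.7028 × 0.005063 = 0.003558 mol.
Product formed: 0.66 × 0.003558 = 0.002348 mol.
Rate: 0.002348 / 707 s = 3.3×10⁻⁶ mol s⁻¹.

3.3×10⁻⁶ mol s⁻¹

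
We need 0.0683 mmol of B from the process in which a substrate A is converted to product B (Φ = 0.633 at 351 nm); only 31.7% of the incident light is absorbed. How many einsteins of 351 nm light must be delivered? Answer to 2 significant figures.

3.4×10⁻⁴ einstein

Product: 0.0683 mmol = 6.83×10⁻⁵ mol.
Photons that must be absorbed: 6.83×10⁻⁵ / 0.633 = 1.079×10⁻⁴ mol.
Incident photons needed: 1.079×10⁻⁴ / 0.317 = 3.404×10⁻⁴ mol.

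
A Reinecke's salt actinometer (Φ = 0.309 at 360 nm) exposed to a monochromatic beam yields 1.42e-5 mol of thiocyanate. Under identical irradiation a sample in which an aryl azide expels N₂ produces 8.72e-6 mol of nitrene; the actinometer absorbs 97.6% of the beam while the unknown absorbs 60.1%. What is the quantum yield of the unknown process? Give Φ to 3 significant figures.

Photons absorbed by the actinometer: 1.42e-5 / 0.309 = 4.595e-5 mol.
Incident flux: 4.595e-5 / 0.976 = 4.708e-5 einstein.
Absorbed by unknown: 0.601 × 4.708e-5 = 2.830e-5 mol.
Φ(unknown) = 8.72e-6 / 2.830e-5 = 0.308.

Φ = 0.308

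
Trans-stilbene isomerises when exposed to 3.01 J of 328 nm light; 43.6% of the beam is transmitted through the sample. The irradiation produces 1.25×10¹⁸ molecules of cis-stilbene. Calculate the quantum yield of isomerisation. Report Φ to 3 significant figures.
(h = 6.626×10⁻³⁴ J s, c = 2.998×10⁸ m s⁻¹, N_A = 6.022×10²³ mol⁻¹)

Product: 1.25×10¹⁸ / 6.022×10²³ = 2.076×10⁻⁶ mol.
Photon energy at 328 nm: hc/λ = (6.626×10⁻³⁴)(2.998×10⁸)/(328×10⁻⁹) = 6.056×10⁻¹⁹ J.
Photons incident: 3.01 / 6.056×10⁻¹⁹ = 4.970×10¹⁸, i.e. 4.970×10¹⁸/6.022×10²³ = 8.253×10⁻⁶ mol.
Fraction absorbed: 1 − 43.6/100 = 0.5640.
Photons absorbed: 0.5640 × 8.253×10⁻⁶ = 4.655×10⁻⁶ mol.
Φ = 2.076×10⁻⁶ mol / 4.655×10⁻⁶ mol photons = 0.446.

Φ = 0.446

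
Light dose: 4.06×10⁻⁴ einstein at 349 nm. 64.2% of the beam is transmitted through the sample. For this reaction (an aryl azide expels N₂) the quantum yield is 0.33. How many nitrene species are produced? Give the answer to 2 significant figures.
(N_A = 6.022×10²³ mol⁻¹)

2.9×10¹⁹ species

Fraction absorbed: 1 − 64.2/100 = 0.3580.
Photons absorbed: 0.3580 × 4.06×10⁻⁴ = 1.453×10⁻⁴ mol.
Product: Φ × n_abs = 0.33 × 1.453×10⁻⁴ = 4.795×10⁻⁵ mol.
As a count: 4.795×10⁻⁵ × 6.022×10²³ = 2.9×10¹⁹.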